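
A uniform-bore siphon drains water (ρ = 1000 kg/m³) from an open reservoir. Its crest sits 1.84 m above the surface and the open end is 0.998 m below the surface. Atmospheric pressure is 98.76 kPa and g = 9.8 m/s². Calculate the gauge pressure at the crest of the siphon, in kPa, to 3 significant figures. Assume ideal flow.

Bernoulli surface→outlet gives ½v² = g·h_out, so v = √(2·9.8·0.998) = 4.42 m/s.
The bore is uniform, so the speed at the crest is the same v. Bernoulli surface→crest: P_atm = P_top + ½ρv² + ρg·h_top.
P_top = 98760 − ½·1000·4.42² − 1000·9.8·1.84 = 70900 Pa. So P_gauge = P_top − P_atm = -27800 Pa.

-27.8 kPa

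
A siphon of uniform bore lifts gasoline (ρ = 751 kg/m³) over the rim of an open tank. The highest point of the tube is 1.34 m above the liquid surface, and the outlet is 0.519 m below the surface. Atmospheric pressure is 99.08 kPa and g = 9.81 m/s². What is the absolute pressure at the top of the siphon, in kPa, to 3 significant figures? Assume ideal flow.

P_top ≈ 85.4 kPa

Bernoulli surface→outlet gives ½v² = g·h_out, so v = √(2·9.81·0.519) = 3.19 m/s.
With constant cross-section the crest speed equals v; applying Bernoulli from the surface up to the crest, P_top = P_atm − ½ρv² − ρg·h_top.
P_top = 99080 − ½·751·3.19² − 751·9.81·1.34 = 85400 Pa.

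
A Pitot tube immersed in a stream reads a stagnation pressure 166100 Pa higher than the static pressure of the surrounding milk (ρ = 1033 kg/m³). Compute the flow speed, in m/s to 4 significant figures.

The dynamic pressure equals the rise in static pressure at the stagnation point: ΔP = ½ρv².
v = √(2ΔP/ρ) = √(2·166100/1033) = 17.93 m/s.

v ≈ 17.93 m/s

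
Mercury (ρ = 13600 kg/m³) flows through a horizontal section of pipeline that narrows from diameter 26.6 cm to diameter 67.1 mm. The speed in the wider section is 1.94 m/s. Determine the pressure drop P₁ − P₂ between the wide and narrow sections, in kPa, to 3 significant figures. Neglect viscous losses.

Mass conservation (A₁v₁ = A₂v₂) gives v₂ = 1.94 × 556/35.4 = 30.5 m/s.
Along the horizontal streamline, P + ½ρv² is constant.
P₁ − P₂ = ½·13600·(30.5² − 1.94²) = ½·13600·926 = 6290000 Pa.

ΔP ≈ 6290 kPa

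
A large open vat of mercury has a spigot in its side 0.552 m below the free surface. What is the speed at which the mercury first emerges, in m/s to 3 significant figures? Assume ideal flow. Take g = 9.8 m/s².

v ≈ 3.29 m/s

With the surface at rest and both surface and jet at atmospheric pressure, Bernoulli gives ρg h = ½ρv², so v = √(2gh) = √(2·9.8·0.552) = 3.29 m/s.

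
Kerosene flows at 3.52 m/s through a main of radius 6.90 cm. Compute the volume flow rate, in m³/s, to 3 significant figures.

Q ≈ 0.0526 m³/s

Q = A·v = 0.0150 m² × 3.52 m/s = 0.0526 m³/s.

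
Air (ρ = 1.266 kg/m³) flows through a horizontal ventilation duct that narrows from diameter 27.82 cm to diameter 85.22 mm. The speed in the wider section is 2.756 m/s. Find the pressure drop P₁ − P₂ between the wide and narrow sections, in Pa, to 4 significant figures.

The volume flow rate is constant, so v₂ = (A₁/A₂)v₁ = (607.9/57.04)·2.756 = 29.37 m/s.
Bernoulli (h₁ = h₂): P₁ − P₂ = ½ρ(v₂² − v₁²).
P₁ − P₂ = ½·1.266·(29.37² − 2.756²) = ½·1.266·855.0 = 541.2 Pa.

541.2 Pa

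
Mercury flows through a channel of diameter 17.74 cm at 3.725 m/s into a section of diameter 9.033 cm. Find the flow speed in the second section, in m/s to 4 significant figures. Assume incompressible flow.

v₂ = 14.37 m/s

The volume flow rate is constant, so v₂ = (A₁/A₂)v₁ = (247.2/64.08)·3.725 = 14.37 m/s.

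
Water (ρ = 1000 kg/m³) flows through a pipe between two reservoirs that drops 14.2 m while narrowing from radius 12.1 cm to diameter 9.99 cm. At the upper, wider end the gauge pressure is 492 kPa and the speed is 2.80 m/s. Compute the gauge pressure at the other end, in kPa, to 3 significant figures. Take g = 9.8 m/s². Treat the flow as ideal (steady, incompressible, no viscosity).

P₂ = 500 kPa

By continuity, v₂ = v₁·A₁/A₂ = 2.80·(460/78.4) = 16.4 m/s.
Bernoulli: P₁ + ½ρv₁² + ρg h₁ = P₂ + ½ρv₂² + ρg h₂, so P₂ = P₁ + ½ρ(v₁² − v₂²) − ρg(h₂ − h₁).
P₂ = 492000 + ½·1000·(2.80² − 16.4²) − 1000·9.8·(−14.2) = 492000 + (-131000) − (-139000) = 500000 Pa.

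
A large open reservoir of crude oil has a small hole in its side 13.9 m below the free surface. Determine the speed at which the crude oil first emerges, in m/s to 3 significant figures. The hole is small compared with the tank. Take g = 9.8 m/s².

With the surface at rest and both surface and jet at atmospheric pressure, Bernoulli gives ρg h = ½ρv², so v = √(2gh) = √(2·9.8·13.9) = 16.5 m/s.

v ≈ 16.5 m/s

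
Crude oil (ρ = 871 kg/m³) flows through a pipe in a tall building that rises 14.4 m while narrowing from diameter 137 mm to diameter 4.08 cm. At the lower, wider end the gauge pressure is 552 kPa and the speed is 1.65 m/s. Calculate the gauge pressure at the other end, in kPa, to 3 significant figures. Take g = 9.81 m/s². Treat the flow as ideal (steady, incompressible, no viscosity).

By continuity, v₂ = v₁·A₁/A₂ = 1.65·(147/13.1) = 18.6 m/s.
Energy conservation along the streamline gives P₂ = P₁ − ½ρ(v₂² − v₁²) − ρg(h₂ − h₁).
P₂ = 552000 + ½·871·(1.65² − 18.6²) − 871·9.81·(+14.4) = 552000 + (-150000) − (123000) = 279000 Pa.

279 kPa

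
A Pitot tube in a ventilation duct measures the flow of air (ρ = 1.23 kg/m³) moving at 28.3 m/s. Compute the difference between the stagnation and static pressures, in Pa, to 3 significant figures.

493 Pa

At the stagnation point the flow is brought to rest, so Bernoulli gives P_stag − P_static = ½ρv².
ΔP = ½·1.23·28.3² = 493 Pa.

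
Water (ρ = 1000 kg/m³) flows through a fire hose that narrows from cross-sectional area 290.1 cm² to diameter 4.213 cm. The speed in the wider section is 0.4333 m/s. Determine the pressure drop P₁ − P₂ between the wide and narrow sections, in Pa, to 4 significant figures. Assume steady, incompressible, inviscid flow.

40560 Pa

Mass conservation (A₁v₁ = A₂v₂) gives v₂ = 0.4333 × 290.1/13.94 = 9.017 m/s.
The pipe is horizontal, so Bernoulli reduces to P₁ + ½ρv₁² = P₂ + ½ρv₂².
P₁ − P₂ = ½·1000·(9.017² − 0.4333²) = ½·1000·81.12 = 40560 Pa.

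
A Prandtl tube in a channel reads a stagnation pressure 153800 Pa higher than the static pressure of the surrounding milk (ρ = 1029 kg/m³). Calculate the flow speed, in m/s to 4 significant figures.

Bernoulli between the free stream and the stagnation point: ½ρv² = P_stag − P_static.
v = √(2ΔP/ρ) = √(2·153800/1029) = 17.29 m/s.

17.29 m/s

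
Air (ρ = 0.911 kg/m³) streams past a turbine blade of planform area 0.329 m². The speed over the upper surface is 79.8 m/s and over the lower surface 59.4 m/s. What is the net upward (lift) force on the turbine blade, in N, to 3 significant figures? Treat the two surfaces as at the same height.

F = 426 N

With equal heights on the two surfaces, Bernoulli gives P_lower − P_upper = ½ρ(v_upper² − v_lower²).
ΔP = ½·0.911·(79.8² − 59.4²) = 1290 Pa.
Lift = ΔP · A = 1290 × 0.329 = 426 N.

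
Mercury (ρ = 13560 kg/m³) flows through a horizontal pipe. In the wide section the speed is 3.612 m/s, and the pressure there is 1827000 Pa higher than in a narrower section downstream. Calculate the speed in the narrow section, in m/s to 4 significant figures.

Horizontal Bernoulli: P₁ + ½ρv₁² = P₂ + ½ρv₂², so v₂² = v₁² + 2(P₁ − P₂)/ρ.
v₂ = √(3.612² + 2·1827000/13560) = √(13.05 + 269.5) = 16.81 m/s.

16.81 m/s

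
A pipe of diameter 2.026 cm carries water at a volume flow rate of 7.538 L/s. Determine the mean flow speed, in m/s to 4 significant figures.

v ≈ 23.38 m/s

Q = 7.538 L/s = 0.007538 m³/s.
v = Q/A = 0.007538 / 0.0003224 = 23.38 m/s.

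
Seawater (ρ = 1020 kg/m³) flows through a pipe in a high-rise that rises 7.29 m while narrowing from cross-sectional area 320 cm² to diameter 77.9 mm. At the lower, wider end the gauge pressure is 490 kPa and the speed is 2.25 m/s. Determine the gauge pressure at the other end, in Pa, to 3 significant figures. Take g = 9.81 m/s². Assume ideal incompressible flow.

Continuity gives A₁v₁ = A₂v₂, so v₂ = (320 cm²)/(47.7 cm²) × 2.25 m/s = 15.1 m/s.
Energy conservation along the streamline gives P₂ = P₁ − ½ρ(v₂² − v₁²) − ρg(h₂ − h₁).
P₂ = 490000 + ½·1020·(2.25² − 15.1²) − 1020·9.81·(+7.29) = 490000 + (-114000) − (72900) = 303000 Pa.

P₂ ≈ 303000 Pa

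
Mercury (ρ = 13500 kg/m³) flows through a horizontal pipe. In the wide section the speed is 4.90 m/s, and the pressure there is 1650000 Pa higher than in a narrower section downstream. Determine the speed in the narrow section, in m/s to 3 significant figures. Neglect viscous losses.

16.4 m/s

Along the level pipe P + ½ρv² is conserved, hence v₂² = v₁² + 2(P₁ − P₂)/ρ.
v₂ = √(4.90² + 2·1650000/13500) = √(24.0 + 244) = 16.4 m/s.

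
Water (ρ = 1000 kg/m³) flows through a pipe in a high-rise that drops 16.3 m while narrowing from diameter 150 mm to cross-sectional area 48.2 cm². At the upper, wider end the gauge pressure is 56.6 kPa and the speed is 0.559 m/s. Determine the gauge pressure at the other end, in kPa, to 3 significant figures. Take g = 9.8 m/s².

By continuity, v₂ = v₁·A₁/A₂ = 0.559·(177/48.2) = 2.05 m/s.
Energy conservation along the streamline gives P₂ = P₁ − ½ρ(v₂² − v₁²) − ρg(h₂ − h₁).
P₂ = 56600 + ½·1000·(0.559² − 2.05²) − 1000·9.8·(−16.3) = 56600 + (-1940) − (-160000) = 214000 Pa.

P₂ ≈ 214 kPa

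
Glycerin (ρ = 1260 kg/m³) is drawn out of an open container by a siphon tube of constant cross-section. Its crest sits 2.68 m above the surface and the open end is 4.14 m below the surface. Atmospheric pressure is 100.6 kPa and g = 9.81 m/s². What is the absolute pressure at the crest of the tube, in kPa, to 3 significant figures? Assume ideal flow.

P_top ≈ 16.3 kPa

The outlet speed comes from Torricelli: v = √(2g·4.14) = 9.01 m/s.
The bore is uniform, so the speed at the crest is the same v. Bernoulli surface→crest: P_atm = P_top + ½ρv² + ρg·h_top.
P_top = 100600 − ½·1260·9.01² − 1260·9.81·2.68 = 16300 Pa.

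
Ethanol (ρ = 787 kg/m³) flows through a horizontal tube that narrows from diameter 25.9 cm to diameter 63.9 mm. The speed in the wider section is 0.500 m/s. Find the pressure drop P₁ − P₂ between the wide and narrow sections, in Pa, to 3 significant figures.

By continuity, v₂ = v₁·A₁/A₂ = 0.500·(527/32.1) = 8.21 m/s.
Bernoulli (h₁ = h₂): P₁ − P₂ = ½ρ(v₂² − v₁²).
P₁ − P₂ = ½·787·(8.21² − 0.500²) = ½·787·67.2 = 26500 Pa.

ΔP = 26500 Pa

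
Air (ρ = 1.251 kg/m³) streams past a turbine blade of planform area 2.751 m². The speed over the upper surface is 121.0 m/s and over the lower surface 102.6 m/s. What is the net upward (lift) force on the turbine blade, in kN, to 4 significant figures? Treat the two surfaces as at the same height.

F ≈ 7.080 kN

From P + ½ρv² = const at equal height, P_low − P_up = ½ρ(v_up² − v_low²).
ΔP = ½·1.251·(121.0² − 102.6²) = 2573 Pa.
Lift = ΔP · A = 2573 × 2.751 = 7080 N.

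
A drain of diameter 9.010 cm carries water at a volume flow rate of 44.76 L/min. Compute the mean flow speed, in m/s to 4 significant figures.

Q = 44.76 L/min = 0.0007460 m³/s.
v = Q/A = 0.0007460 / 0.006376 = 0.1170 m/s.

v ≈ 0.1170 m/s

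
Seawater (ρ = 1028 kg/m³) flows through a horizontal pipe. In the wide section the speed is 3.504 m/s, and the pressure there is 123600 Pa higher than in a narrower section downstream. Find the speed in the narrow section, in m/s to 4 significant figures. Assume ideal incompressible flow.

Horizontal Bernoulli: P₁ + ½ρv₁² = P₂ + ½ρv₂², so v₂² = v₁² + 2(P₁ − P₂)/ρ.
v₂ = √(3.504² + 2·123600/1028) = √(12.28 + 240.5) = 15.90 m/s.

v₂ ≈ 15.90 m/s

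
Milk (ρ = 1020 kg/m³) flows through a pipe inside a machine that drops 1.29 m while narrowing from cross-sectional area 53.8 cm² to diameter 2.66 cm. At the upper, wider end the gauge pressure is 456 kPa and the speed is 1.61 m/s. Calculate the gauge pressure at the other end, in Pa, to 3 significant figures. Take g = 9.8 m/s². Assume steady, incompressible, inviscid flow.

Continuity gives A₁v₁ = A₂v₂, so v₂ = (53.8 cm²)/(5.56 cm²) × 1.61 m/s = 15.6 m/s.
Energy conservation along the streamline gives P₂ = P₁ − ½ρ(v₂² − v₁²) − ρg(h₂ − h₁).
P₂ = 456000 + ½·1020·(1.61² − 15.6²) − 1020·9.8·(−1.29) = 456000 + (-123000) − (-12900) = 346000 Pa.

P₂ = 346000 Pa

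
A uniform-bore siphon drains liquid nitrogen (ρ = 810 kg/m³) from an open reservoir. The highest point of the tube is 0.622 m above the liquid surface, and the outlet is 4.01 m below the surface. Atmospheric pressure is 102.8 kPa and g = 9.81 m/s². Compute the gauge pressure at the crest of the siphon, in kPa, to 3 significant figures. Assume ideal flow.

-36.8 kPa

The outlet speed comes from Torricelli: v = √(2g·4.01) = 8.87 m/s.
Continuity keeps v the same throughout the tube; from surface to crest, P_atm + 0 = P_top + ½ρv² + ρg·h_top.
P_top = 102800 − ½·810·8.87² − 810·9.81·0.622 = 66000 Pa. So P_gauge = P_top − P_atm = -36800 Pa.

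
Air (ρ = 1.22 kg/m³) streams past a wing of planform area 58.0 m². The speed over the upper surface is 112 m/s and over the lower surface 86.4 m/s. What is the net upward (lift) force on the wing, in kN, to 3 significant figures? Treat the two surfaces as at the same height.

F ≈ 180 kN

The faster flow above has the lower pressure; Bernoulli (same height) gives ΔP = ½ρ(v_up² − v_low²).
ΔP = ½·1.22·(112² − 86.4²) = 3100 Pa.
Lift = ΔP · A = 3100 × 58.0 = 180000 N.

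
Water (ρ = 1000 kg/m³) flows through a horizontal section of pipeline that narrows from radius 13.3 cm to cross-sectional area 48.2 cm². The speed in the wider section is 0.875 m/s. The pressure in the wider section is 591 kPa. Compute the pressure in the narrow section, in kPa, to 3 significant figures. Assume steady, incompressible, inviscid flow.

Mass conservation (A₁v₁ = A₂v₂) gives v₂ = 0.875 × 556/48.2 = 10.1 m/s.
With no height change, Bernoulli's equation is P₁ + ½ρv₁² = P₂ + ½ρv₂².
P₂ = P₁ − ½ρ(v₂² − v₁²) = 591000 − ½·1000·(10.1² − 0.875²) = 591000 − 50500 = 540000 Pa.

P₂ = 540 kPa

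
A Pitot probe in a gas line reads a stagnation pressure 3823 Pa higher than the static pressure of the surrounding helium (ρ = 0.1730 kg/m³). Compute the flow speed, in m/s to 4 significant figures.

The dynamic pressure equals the rise in static pressure at the stagnation point: ΔP = ½ρv².
v = √(2ΔP/ρ) = √(2·3823/0.1730) = 210.2 m/s.

v ≈ 210.2 m/s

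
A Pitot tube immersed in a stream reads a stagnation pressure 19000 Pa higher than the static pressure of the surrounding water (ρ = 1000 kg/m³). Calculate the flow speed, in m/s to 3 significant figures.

At the stagnation point the flow is brought to rest, so Bernoulli gives P_stag − P_static = ½ρv².
v = √(2ΔP/ρ) = √(2·19000/1000) = 6.16 m/s.

v = 6.16 m/s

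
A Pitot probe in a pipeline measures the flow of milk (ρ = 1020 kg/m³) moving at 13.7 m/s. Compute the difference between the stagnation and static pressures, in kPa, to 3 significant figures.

At the stagnation point the flow is brought to rest, so Bernoulli gives P_stag − P_static = ½ρv².
ΔP = ½·1020·13.7² = 95700 Pa.

ΔP = 95.7 kPa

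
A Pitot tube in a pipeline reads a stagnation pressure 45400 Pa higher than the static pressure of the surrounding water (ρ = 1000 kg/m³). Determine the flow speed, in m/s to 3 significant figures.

The dynamic pressure equals the rise in static pressure at the stagnation point: ΔP = ½ρv².
v = √(2ΔP/ρ) = √(2·45400/1000) = 9.53 m/s.

9.53 m/s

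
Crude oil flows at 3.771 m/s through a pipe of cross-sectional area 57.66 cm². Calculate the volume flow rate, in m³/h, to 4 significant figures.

78.28 m³/h

Q = A·v = 0.005766 m² × 3.771 m/s = 0.02174 m³/s.
Converting: 0.02174 m³/s × 3600 = 78.28 m³/h.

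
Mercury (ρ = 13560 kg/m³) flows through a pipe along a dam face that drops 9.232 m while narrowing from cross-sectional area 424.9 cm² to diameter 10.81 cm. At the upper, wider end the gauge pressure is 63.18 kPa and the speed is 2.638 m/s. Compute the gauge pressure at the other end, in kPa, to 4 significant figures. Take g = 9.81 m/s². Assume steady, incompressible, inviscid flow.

The volume flow rate is constant, so v₂ = (A₁/A₂)v₁ = (424.9/91.78)·2.638 = 12.21 m/s.
Bernoulli: P₁ + ½ρv₁² + ρg h₁ = P₂ + ½ρv₂² + ρg h₂, so P₂ = P₁ + ½ρ(v₁² − v₂²) − ρg(h₂ − h₁).
P₂ = 63180 + ½·13560·(2.638² − 12.21²) − 13560·9.81·(−9.232) = 63180 + (-964100) − (-1228000) = 327200 Pa.

P₂ = 327.2 kPa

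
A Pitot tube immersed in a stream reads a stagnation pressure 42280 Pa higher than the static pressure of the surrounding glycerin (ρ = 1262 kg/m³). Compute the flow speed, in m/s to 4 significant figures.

The dynamic pressure equals the rise in static pressure at the stagnation point: ΔP = ½ρv².
v = √(2ΔP/ρ) = √(2·42280/1262) = 8.186 m/s.

v = 8.186 m/s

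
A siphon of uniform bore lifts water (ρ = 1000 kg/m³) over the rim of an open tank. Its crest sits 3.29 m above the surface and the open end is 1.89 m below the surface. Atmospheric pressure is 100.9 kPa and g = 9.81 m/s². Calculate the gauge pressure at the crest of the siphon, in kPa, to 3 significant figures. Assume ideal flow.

-50.8 kPa

The outlet speed comes from Torricelli: v = √(2g·1.89) = 6.09 m/s.
The bore is uniform, so the speed at the crest is the same v. Bernoulli surface→crest: P_atm = P_top + ½ρv² + ρg·h_top.
P_top = 100900 − ½·1000·6.09² − 1000·9.81·3.29 = 50100 Pa. So P_gauge = P_top − P_atm = -50800 Pa.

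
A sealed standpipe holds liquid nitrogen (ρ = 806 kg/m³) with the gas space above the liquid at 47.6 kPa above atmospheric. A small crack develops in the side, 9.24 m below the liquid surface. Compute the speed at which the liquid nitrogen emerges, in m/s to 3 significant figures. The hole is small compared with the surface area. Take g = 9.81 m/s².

v = 17.3 m/s

Take point 1 at the surface (v₁ ≈ 0) and point 2 at the hole (at atmospheric pressure). Bernoulli: P₁ + ρg h = P_atm + ½ρv₂².
With P₁ − P_atm = 47600 Pa, v₂ = √(2gh + 2ΔP/ρ) = √(2·9.81·9.24 + 2·47600/806) = 17.3 m/s.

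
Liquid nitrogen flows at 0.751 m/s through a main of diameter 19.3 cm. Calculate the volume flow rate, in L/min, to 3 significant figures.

Q = A·v = 0.0293 m² × 0.751 m/s = 0.0220 m³/s.
Converting: 0.0220 m³/s × 60000 = 1320 L/min.

1320 L/min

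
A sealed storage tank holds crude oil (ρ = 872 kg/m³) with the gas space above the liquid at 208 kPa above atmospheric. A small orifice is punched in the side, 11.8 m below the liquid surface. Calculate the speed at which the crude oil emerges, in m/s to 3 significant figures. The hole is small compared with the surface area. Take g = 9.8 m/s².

v = 26.6 m/s

Take point 1 at the surface (v₁ ≈ 0) and point 2 at the hole (at atmospheric pressure). Bernoulli: P₁ + ρg h = P_atm + ½ρv₂².
With P₁ − P_atm = 208000 Pa, v₂ = √(2gh + 2ΔP/ρ) = √(2·9.8·11.8 + 2·208000/872) = 26.6 m/s.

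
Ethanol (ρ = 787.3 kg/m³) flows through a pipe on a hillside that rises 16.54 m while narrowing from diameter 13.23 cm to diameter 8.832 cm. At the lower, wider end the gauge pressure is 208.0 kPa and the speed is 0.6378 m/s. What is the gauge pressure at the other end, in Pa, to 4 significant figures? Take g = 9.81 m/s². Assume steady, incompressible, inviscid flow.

P₂ = 79610 Pa

Mass conservation (A₁v₁ = A₂v₂) gives v₂ = 0.6378 × 137.5/61.26 = 1.431 m/s.
Energy conservation along the streamline gives P₂ = P₁ − ½ρ(v₂² − v₁²) − ρg(h₂ − h₁).
P₂ = 208000 + ½·787.3·(0.6378² − 1.431²) − 787.3·9.81·(+16.54) = 208000 + (-646.1) − (127700) = 79610 Pa.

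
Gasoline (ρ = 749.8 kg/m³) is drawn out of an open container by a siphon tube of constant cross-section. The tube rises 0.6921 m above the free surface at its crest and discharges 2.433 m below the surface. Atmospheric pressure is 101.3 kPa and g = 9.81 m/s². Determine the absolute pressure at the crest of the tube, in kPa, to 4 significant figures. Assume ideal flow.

P_top ≈ 78.31 kPa

Bernoulli surface→outlet gives ½v² = g·h_out, so v = √(2·9.81·2.433) = 6.909 m/s.
The bore is uniform, so the speed at the crest is the same v. Bernoulli surface→crest: P_atm = P_top + ½ρv² + ρg·h_top.
P_top = 101300 − ½·749.8·6.909² − 749.8·9.81·0.6921 = 78310 Pa.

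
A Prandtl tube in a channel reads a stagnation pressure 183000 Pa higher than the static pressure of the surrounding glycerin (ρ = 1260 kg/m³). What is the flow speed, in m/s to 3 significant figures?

At the stagnation point the flow is brought to rest, so Bernoulli gives P_stag − P_static = ½ρv².
v = √(2ΔP/ρ) = √(2·183000/1260) = 17.0 m/s.

v ≈ 17.0 m/s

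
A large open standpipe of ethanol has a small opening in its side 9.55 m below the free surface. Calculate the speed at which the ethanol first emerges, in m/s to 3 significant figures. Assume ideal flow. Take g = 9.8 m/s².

v ≈ 13.7 m/s

The surface is effectively still and both ends are open, so ½v² = gh and v = √(2·9.8·9.55) = 13.7 m/s.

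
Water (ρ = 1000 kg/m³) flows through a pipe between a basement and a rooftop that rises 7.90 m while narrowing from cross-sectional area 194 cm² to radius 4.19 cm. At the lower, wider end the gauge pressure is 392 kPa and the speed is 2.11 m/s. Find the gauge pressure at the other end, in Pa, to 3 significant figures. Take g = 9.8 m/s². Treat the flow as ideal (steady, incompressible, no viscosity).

P₂ ≈ 289000 Pa

Mass conservation (A₁v₁ = A₂v₂) gives v₂ = 2.11 × 194/55.2 = 7.42 m/s.
Applying Bernoulli between the two ends and solving for P₂: P₂ = P₁ + ½ρ(v₁² − v₂²) − ρgΔh.
P₂ = 392000 + ½·1000·(2.11² − 7.42²) − 1000·9.8·(+7.90) = 392000 + (-25300) − (77400) = 289000 Pa.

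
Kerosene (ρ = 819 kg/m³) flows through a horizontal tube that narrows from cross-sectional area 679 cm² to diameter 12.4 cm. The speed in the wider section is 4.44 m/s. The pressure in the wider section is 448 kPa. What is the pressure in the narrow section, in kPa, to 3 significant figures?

Mass conservation (A₁v₁ = A₂v₂) gives v₂ = 4.44 × 679/121 = 25.0 m/s.
With no height change, Bernoulli's equation is P₁ + ½ρv₁² = P₂ + ½ρv₂².
P₂ = P₁ − ½ρ(v₂² − v₁²) = 448000 − ½·819·(25.0² − 4.44²) = 448000 − 247000 = 201000 Pa.

P₂ ≈ 201 kPa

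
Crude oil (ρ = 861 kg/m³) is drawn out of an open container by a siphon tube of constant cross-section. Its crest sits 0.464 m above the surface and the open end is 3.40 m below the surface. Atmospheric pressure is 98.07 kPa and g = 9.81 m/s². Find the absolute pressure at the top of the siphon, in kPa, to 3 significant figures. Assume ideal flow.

Bernoulli surface→outlet gives ½v² = g·h_out, so v = √(2·9.81·3.40) = 8.17 m/s.
The bore is uniform, so the speed at the crest is the same v. Bernoulli surface→crest: P_atm = P_top + ½ρv² + ρg·h_top.
P_top = 98070 − ½·861·8.17² − 861·9.81·0.464 = 65400 Pa.

P_top ≈ 65.4 kPa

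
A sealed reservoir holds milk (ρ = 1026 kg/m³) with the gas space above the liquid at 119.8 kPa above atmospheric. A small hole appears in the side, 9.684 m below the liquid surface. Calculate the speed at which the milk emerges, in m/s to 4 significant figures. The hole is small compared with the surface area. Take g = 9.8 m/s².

Take point 1 at the surface (v₁ ≈ 0) and point 2 at the hole (at atmospheric pressure). Bernoulli: P₁ + ρg h = P_atm + ½ρv₂².
With P₁ − P_atm = 119800 Pa, v₂ = √(2gh + 2ΔP/ρ) = √(2·9.8·9.684 + 2·119800/1026) = 20.58 m/s.

v ≈ 20.58 m/s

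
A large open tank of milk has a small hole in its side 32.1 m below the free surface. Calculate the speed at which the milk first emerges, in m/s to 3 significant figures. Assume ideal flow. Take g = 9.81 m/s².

With the surface at rest and both surface and jet at atmospheric pressure, Bernoulli gives ρg h = ½ρv², so v = √(2gh) = √(2·9.81·32.1) = 25.1 m/s.

v ≈ 25.1 m/s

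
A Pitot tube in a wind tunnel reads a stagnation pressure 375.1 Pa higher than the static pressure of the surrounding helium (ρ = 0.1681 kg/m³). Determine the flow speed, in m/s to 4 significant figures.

v ≈ 66.80 m/s

Bernoulli between the free stream and the stagnation point: ½ρv² = P_stag − P_static.
v = √(2ΔP/ρ) = √(2·375.1/0.1681) = 66.80 m/s.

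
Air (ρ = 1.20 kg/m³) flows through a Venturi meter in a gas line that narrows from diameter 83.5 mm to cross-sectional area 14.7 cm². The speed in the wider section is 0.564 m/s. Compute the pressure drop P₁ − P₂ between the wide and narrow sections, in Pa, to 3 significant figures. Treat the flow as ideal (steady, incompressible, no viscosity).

ΔP ≈ 2.46 Pa

Continuity gives A₁v₁ = A₂v₂, so v₂ = (54.8 cm²)/(14.7 cm²) × 0.564 m/s = 2.10 m/s.
Along the horizontal streamline, P + ½ρv² is constant.
P₁ − P₂ = ½·1.20·(2.10² − 0.564²) = ½·1.20·4.10 = 2.46 Pa.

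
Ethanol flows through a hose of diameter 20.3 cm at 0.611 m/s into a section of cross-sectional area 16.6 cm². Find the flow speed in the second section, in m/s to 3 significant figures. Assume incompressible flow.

The volume flow rate is constant, so v₂ = (A₁/A₂)v₁ = (324/16.6)·0.611 = 11.9 m/s.

v₂ = 11.9 m/s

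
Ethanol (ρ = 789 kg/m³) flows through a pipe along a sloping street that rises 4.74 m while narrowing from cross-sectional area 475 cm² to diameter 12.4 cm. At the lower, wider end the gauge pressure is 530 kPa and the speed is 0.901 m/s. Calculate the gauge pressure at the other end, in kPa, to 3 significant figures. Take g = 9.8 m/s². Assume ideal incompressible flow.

P₂ ≈ 489 kPa

Mass conservation (A₁v₁ = A₂v₂) gives v₂ = 0.901 × 475/121 = 3.54 m/s.
Energy conservation along the streamline gives P₂ = P₁ − ½ρ(v₂² − v₁²) − ρg(h₂ − h₁).
P₂ = 530000 + ½·789·(0.901² − 3.54²) − 789·9.8·(+4.74) = 530000 + (-4630) − (36700) = 489000 Pa.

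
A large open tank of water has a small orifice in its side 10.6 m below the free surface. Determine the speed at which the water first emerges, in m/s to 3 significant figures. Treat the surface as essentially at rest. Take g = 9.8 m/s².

With the surface at rest and both surface and jet at atmospheric pressure, Bernoulli gives ρg h = ½ρv², so v = √(2gh) = √(2·9.8·10.6) = 14.4 m/s.

v ≈ 14.4 m/s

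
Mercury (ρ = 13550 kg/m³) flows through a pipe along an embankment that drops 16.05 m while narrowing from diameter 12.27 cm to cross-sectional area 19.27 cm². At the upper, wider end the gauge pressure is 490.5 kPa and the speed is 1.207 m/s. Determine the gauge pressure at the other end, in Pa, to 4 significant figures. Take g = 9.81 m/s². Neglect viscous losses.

P₂ ≈ 2262000 Pa

The volume flow rate is constant, so v₂ = (A₁/A₂)v₁ = (118.2/19.27)·1.207 = 7.406 m/s.
Energy conservation along the streamline gives P₂ = P₁ − ½ρ(v₂² − v₁²) − ρg(h₂ − h₁).
P₂ = 490500 + ½·13550·(1.207² − 7.406²) − 13550·9.81·(−16.05) = 490500 + (-361800) − (-2133000) = 2262000 Pa.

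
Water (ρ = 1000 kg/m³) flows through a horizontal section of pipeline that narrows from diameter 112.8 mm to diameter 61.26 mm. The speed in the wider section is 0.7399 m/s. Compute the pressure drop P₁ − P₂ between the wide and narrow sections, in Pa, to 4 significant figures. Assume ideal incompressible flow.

ΔP ≈ 2873 Pa

The volume flow rate is constant, so v₂ = (A₁/A₂)v₁ = (99.93/29.47)·0.7399 = 2.509 m/s.
Along the horizontal streamline, P + ½ρv² is constant.
P₁ − P₂ = ½·1000·(2.509² − 0.7399²) = ½·1000·5.746 = 2873 Pa.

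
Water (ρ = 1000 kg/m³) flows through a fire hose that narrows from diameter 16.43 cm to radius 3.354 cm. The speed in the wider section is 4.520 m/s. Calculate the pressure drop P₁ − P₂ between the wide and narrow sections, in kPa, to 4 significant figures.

ΔP = 357.4 kPa

By continuity, v₂ = v₁·A₁/A₂ = 4.520·(212.0/35.34) = 27.12 m/s.
The pipe is horizontal, so Bernoulli reduces to P₁ + ½ρv₁² = P₂ + ½ρv₂².
P₁ − P₂ = ½·1000·(27.12² − 4.520²) = ½·1000·714.9 = 357400 Pa.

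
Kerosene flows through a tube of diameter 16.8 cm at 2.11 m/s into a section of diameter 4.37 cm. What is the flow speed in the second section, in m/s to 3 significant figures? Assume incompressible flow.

v₂ = 31.2 m/s

Mass conservation (A₁v₁ = A₂v₂) gives v₂ = 2.11 × 222/15.0 = 31.2 m/s.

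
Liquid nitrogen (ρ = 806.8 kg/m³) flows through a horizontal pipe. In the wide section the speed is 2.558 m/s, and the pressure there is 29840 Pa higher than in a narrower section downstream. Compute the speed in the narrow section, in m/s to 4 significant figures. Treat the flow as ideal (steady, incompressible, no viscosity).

Along the level pipe P + ½ρv² is conserved, hence v₂² = v₁² + 2(P₁ − P₂)/ρ.
v₂ = √(2.558² + 2·29840/806.8) = √(6.543 + 73.97) = 8.973 m/s.

v₂ ≈ 8.973 m/s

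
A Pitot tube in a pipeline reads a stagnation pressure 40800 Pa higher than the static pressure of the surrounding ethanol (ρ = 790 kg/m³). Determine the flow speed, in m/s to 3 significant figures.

v ≈ 10.2 m/s

At the stagnation point the flow is brought to rest, so Bernoulli gives P_stag − P_static = ½ρv².
v = √(2ΔP/ρ) = √(2·40800/790) = 10.2 m/s.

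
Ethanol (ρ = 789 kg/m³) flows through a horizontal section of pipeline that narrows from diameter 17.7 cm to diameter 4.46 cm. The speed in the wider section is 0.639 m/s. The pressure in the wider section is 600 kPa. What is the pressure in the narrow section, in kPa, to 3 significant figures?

Mass conservation (A₁v₁ = A₂v₂) gives v₂ = 0.639 × 246/15.6 = 10.1 m/s.
With no height change, Bernoulli's equation is P₁ + ½ρv₁² = P₂ + ½ρv₂².
P₂ = P₁ − ½ρ(v₂² − v₁²) = 600000 − ½·789·(10.1² − 0.639²) = 600000 − 39800 = 560000 Pa.

P₂ = 560 kPa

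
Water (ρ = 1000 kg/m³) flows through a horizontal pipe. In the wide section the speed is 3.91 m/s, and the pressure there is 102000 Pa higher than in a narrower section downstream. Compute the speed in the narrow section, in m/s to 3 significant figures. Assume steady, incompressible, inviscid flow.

Along the level pipe P + ½ρv² is conserved, hence v₂² = v₁² + 2(P₁ − P₂)/ρ.
v₂ = √(3.91² + 2·102000/1000) = √(15.3 + 204) = 14.8 m/s.

14.8 m/s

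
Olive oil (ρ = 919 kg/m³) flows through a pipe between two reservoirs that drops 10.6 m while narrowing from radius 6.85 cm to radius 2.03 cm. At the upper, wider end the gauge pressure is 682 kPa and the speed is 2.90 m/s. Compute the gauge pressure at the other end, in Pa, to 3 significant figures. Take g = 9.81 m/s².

P₂ ≈ 280000 Pa

By continuity, v₂ = v₁·A₁/A₂ = 2.90·(147/12.9) = 33.0 m/s.
Energy conservation along the streamline gives P₂ = P₁ − ½ρ(v₂² − v₁²) − ρg(h₂ − h₁).
P₂ = 682000 + ½·919·(2.90² − 33.0²) − 919·9.81·(−10.6) = 682000 + (-497000) − (-95600) = 280000 Pa.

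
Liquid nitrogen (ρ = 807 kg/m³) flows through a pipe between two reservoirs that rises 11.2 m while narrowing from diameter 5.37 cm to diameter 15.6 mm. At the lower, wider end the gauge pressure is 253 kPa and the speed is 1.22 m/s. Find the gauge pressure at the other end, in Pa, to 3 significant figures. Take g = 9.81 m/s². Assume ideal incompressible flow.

P₂ = 80600 Pa

The volume flow rate is constant, so v₂ = (A₁/A₂)v₁ = (22.6/1.91)·1.22 = 14.5 m/s.
Bernoulli: P₁ + ½ρv₁² + ρg h₁ = P₂ + ½ρv₂² + ρg h₂, so P₂ = P₁ + ½ρ(v₁² − v₂²) − ρg(h₂ − h₁).
P₂ = 253000 + ½·807·(1.22² − 14.5²) − 807·9.81·(+11.2) = 253000 + (-83700) − (88700) = 80600 Pa.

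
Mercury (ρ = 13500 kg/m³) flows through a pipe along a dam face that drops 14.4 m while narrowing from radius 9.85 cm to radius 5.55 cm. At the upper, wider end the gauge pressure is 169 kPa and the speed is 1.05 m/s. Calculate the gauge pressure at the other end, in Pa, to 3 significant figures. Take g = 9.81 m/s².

The volume flow rate is constant, so v₂ = (A₁/A₂)v₁ = (305/96.8)·1.05 = 3.31 m/s.
Energy conservation along the streamline gives P₂ = P₁ − ½ρ(v₂² − v₁²) − ρg(h₂ − h₁).
P₂ = 169000 + ½·13500·(1.05² − 3.31²) − 13500·9.81·(−14.4) = 169000 + (-66400) − (-1910000) = 2010000 Pa.

2010000 Pa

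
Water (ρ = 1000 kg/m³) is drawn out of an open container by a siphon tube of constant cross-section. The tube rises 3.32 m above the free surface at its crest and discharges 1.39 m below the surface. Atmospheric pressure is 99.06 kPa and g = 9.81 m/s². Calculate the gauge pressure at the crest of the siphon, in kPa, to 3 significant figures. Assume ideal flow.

Bernoulli surface→outlet gives ½v² = g·h_out, so v = √(2·9.81·1.39) = 5.22 m/s.
With constant cross-section the crest speed equals v; applying Bernoulli from the surface up to the crest, P_top = P_atm − ½ρv² − ρg·h_top.
P_top = 99060 − ½·1000·5.22² − 1000·9.81·3.32 = 52900 Pa. So P_gauge = P_top − P_atm = -46200 Pa.

P_gauge ≈ -46.2 kPa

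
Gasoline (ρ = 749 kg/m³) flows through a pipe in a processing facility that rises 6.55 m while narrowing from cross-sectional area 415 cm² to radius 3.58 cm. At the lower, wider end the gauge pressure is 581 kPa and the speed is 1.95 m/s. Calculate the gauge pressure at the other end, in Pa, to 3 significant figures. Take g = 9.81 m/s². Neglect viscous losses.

383000 Pa

Continuity gives A₁v₁ = A₂v₂, so v₂ = (415 cm²)/(40.3 cm²) × 1.95 m/s = 20.1 m/s.
Bernoulli: P₁ + ½ρv₁² + ρg h₁ = P₂ + ½ρv₂² + ρg h₂, so P₂ = P₁ + ½ρ(v₁² − v₂²) − ρg(h₂ − h₁).
P₂ = 581000 + ½·749·(1.95² − 20.1²) − 749·9.81·(+6.55) = 581000 + (-150000) − (48100) = 383000 Pa.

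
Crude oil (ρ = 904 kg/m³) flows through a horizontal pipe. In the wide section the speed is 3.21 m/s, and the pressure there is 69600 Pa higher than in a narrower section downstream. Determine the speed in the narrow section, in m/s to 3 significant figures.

Horizontal Bernoulli: P₁ + ½ρv₁² = P₂ + ½ρv₂², so v₂² = v₁² + 2(P₁ − P₂)/ρ.
v₂ = √(3.21² + 2·69600/904) = √(10.3 + 154) = 12.8 m/s.

v₂ ≈ 12.8 m/s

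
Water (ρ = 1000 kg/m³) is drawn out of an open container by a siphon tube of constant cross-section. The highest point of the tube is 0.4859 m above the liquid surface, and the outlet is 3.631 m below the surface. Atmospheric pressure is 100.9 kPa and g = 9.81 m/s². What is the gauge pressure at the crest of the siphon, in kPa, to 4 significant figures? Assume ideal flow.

From the surface to the outlet (both open to atmosphere, surface at rest): v = √(2g·h_out) = √(2·9.81·3.631) = 8.440 m/s.
With constant cross-section the crest speed equals v; applying Bernoulli from the surface up to the crest, P_top = P_atm − ½ρv² − ρg·h_top.
P_top = 100900 − ½·1000·8.440² − 1000·9.81·0.4859 = 60510 Pa. So P_gauge = P_top − P_atm = -40390 Pa.

P_gauge ≈ -40.39 kPa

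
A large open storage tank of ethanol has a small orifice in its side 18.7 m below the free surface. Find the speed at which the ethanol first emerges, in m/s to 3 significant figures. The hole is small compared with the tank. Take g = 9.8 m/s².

With the surface at rest and both surface and jet at atmospheric pressure, Bernoulli gives ρg h = ½ρv², so v = √(2gh) = √(2·9.8·18.7) = 19.1 m/s.

v = 19.1 m/s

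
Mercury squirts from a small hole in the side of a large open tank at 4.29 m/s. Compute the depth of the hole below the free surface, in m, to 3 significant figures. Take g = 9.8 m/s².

For a small hole in a large open tank, ½v² = gh, giving h = v²/(2g).
h = 4.29²/(2·9.8) = 18.4/19.60 = 0.939 m.

h ≈ 0.939 m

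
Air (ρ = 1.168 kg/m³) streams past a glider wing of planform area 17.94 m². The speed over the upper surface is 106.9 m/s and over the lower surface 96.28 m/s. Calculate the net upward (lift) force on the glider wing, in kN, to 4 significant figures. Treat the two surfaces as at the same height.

F ≈ 22.61 kN

With equal heights on the two surfaces, Bernoulli gives P_lower − P_upper = ½ρ(v_upper² − v_lower²).
ΔP = ½·1.168·(106.9² − 96.28²) = 1260 Pa.
Lift = ΔP · A = 1260 × 17.94 = 22610 N.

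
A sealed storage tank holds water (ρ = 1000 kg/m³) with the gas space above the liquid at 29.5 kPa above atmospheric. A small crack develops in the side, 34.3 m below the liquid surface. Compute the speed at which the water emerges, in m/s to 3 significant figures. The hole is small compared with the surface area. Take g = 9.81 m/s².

Take point 1 at the surface (v₁ ≈ 0) and point 2 at the hole (at atmospheric pressure). Bernoulli: P₁ + ρg h = P_atm + ½ρv₂².
With P₁ − P_atm = 29500 Pa, v₂ = √(2gh + 2ΔP/ρ) = √(2·9.81·34.3 + 2·29500/1000) = 27.1 m/s.

27.1 m/s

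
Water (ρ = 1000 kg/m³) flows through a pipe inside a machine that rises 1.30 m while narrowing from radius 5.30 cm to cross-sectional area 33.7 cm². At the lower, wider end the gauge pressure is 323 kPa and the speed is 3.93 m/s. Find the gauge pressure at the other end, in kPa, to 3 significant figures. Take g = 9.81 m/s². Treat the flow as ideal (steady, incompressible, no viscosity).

P₂ ≈ 265 kPa

By continuity, v₂ = v₁·A₁/A₂ = 3.93·(88.2/33.7) = 10.3 m/s.
Applying Bernoulli between the two ends and solving for P₂: P₂ = P₁ + ½ρ(v₁² − v₂²) − ρgΔh.
P₂ = 323000 + ½·1000·(3.93² − 10.3²) − 1000·9.81·(+1.30) = 323000 + (-45200) − (12800) = 265000 Pa.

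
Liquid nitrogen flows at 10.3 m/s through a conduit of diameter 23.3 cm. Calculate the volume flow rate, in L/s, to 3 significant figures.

Q = A·v = 0.0426 m² × 10.3 m/s = 0.439 m³/s.
Converting: 0.439 m³/s × 1000 = 439 L/s.

Q = 439 L/s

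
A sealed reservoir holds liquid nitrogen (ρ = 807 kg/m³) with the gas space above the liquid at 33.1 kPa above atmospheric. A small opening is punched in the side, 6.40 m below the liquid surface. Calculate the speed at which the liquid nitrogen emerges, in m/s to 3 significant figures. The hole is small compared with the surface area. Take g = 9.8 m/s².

14.4 m/s

Take point 1 at the surface (v₁ ≈ 0) and point 2 at the hole (at atmospheric pressure). Bernoulli: P₁ + ρg h = P_atm + ½ρv₂².
With P₁ − P_atm = 33100 Pa, v₂ = √(2gh + 2ΔP/ρ) = √(2·9.8·6.40 + 2·33100/807) = 14.4 m/s.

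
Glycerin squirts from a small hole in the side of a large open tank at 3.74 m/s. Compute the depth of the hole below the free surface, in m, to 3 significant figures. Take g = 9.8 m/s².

For a small hole in a large open tank, ½v² = gh, giving h = v²/(2g).
h = 3.74²/(2·9.8) = 14.0/19.60 = 0.714 m.

h ≈ 0.714 m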